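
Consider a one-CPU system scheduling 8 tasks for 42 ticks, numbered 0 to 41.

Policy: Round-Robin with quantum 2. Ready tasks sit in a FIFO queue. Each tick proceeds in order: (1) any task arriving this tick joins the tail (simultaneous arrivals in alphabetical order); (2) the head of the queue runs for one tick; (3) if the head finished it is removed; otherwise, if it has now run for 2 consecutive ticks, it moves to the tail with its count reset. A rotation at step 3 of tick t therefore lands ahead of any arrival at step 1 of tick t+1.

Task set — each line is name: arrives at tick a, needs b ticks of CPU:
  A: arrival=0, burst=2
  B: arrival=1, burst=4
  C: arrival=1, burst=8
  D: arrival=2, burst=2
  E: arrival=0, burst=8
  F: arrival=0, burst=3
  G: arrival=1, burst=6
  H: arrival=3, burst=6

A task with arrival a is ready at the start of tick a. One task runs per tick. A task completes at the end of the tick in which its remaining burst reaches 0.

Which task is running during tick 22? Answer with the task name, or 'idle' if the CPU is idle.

running at tick 22 = C

t=0: queue=[A,E,F] q_used=0 → run A
t=1: queue=[A,E,F,B,C,G] q_used=1 → run A
t=2: queue=[E,F,B,C,G,D] q_used=0 → run E
t=3: queue=[E,F,B,C,G,D,H] q_used=1 → run E
t=4: queue=[F,B,C,G,D,H,E] q_used=0 → run F
t=5: queue=[F,B,C,G,D,H,E] q_used=1 → run F
t=6: queue=[B,C,G,D,H,E,F] q_used=0 → run B
t=7: queue=[B,C,G,D,H,E,F] q_used=1 → run B
t=8: queue=[C,G,D,H,E,F,B] q_used=0 → run C
t=9: queue=[C,G,D,H,E,F,B] q_used=1 → run C
t=10: queue=[G,D,H,E,F,B,C] q_used=0 → run G
t=11: queue=[G,D,H,E,F,B,C] q_used=1 → run G
t=12: queue=[D,H,E,F,B,C,G] q_used=0 → run D
t=13: queue=[D,H,E,F,B,C,G] q_used=1 → run D
t=14: queue=[H,E,F,B,C,G] q_used=0 → run H
t=15: queue=[H,E,F,B,C,G] q_used=1 → run H
t=16: queue=[E,F,B,C,G,H] q_used=0 → run E
t=17: queue=[E,F,B,C,G,H] q_used=1 → run E
t=18: queue=[F,B,C,G,H,E] q_used=0 → run F
t=19: queue=[B,C,G,H,E] q_used=0 → run B
t=20: queue=[B,C,G,H,E] q_used=1 → run B
t=21: queue=[C,G,H,E] q_used=0 → run C
t=22: queue=[C,G,H,E] q_used=1 → run C
t=23: queue=[G,H,E,C] q_used=0 → run G
t=24: queue=[G,H,E,C] q_used=1 → run G
t=25: queue=[H,E,C,G] q_used=0 → run H
t=26: queue=[H,E,C,G] q_used=1 → run H
t=27: queue=[E,C,G,H] q_used=0 → run E
t=28: queue=[E,C,G,H] q_used=1 → run E
t=29: queue=[C,G,H,E] q_used=0 → run C
t=30: queue=[C,G,H,E] q_used=1 → run C
t=31: queue=[G,H,E,C] q_used=0 → run G
t=32: queue=[G,H,E,C] q_used=1 → run G
t=33: queue=[H,E,C] q_used=0 → run H
t=34: queue=[H,E,C] q_used=1 → run H
t=35: queue=[E,C] q_used=0 → run E
t=36: queue=[E,C] q_used=1 → run E
t=37: queue=[C] q_used=0 → run C
t=38: queue=[C] q_used=1 → run C
t=39: (idle)
t=40: (idle)
t=41: (idle)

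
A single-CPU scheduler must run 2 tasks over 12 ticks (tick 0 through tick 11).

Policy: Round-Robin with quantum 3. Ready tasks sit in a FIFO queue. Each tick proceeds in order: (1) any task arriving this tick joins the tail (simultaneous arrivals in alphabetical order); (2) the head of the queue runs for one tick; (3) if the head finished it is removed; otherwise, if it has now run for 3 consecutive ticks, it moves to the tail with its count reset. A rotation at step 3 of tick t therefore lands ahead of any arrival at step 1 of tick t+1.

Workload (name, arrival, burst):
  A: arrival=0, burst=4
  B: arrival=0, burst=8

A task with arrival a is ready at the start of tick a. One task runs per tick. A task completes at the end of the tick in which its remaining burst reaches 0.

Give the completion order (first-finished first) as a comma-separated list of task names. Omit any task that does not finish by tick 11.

t=0: queue=[A,B] q_used=0 → run A
t=1: queue=[A,B] q_used=1 → run A
t=2: queue=[A,B] q_used=2 → run A
t=3: queue=[B,A] q_used=0 → run B
t=4: queue=[B,A] q_used=1 → run B
t=5: queue=[B,A] q_used=2 → run B
t=6: queue=[A,B] q_used=0 → run A
t=7: queue=[B] q_used=0 → run B
t=8: queue=[B] q_used=1 → run B
t=9: queue=[B] q_used=2 → run B
t=10: queue=[B] q_used=0 → run B
t=11: queue=[B] q_used=1 → run B

completion order = A, B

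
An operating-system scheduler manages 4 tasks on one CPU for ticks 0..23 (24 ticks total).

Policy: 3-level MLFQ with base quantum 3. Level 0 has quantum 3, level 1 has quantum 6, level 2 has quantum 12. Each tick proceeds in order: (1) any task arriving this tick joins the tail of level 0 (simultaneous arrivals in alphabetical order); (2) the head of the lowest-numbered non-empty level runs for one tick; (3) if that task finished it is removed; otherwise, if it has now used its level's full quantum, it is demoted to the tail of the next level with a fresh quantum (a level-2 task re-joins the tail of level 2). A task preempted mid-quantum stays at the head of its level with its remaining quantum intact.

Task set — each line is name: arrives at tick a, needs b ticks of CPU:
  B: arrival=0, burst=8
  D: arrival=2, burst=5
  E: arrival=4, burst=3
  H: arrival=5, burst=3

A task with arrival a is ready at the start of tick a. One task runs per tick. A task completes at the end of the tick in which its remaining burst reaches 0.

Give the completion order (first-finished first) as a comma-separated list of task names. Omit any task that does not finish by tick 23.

t=0: L0/L1/L2 = B/-/- → run B
t=1: L0/L1/L2 = B/-/- → run B
t=2: L0/L1/L2 = BD/-/- → run B
t=3: L0/L1/L2 = D/B/- → run D
t=4: L0/L1/L2 = DE/B/- → run D
t=5: L0/L1/L2 = DEH/B/- → run D
t=6: L0/L1/L2 = EH/BD/- → run E
t=7: L0/L1/L2 = EH/BD/- → run E
t=8: L0/L1/L2 = EH/BD/- → run E
t=9: L0/L1/L2 = H/BD/- → run H
t=10: L0/L1/L2 = H/BD/- → run H
t=11: L0/L1/L2 = H/BD/- → run H
t=12: L0/L1/L2 = -/BD/- → run B
t=13: L0/L1/L2 = -/BD/- → run B
t=14: L0/L1/L2 = -/BD/- → run B
t=15: L0/L1/L2 = -/BD/- → run B
t=16: L0/L1/L2 = -/BD/- → run B
t=17: L0/L1/L2 = -/D/- → run D
t=18: L0/L1/L2 = -/D/- → run D
t=19: (idle)
t=20: (idle)
t=21: (idle)
t=22: (idle)
t=23: (idle)

completion order = E, H, B, D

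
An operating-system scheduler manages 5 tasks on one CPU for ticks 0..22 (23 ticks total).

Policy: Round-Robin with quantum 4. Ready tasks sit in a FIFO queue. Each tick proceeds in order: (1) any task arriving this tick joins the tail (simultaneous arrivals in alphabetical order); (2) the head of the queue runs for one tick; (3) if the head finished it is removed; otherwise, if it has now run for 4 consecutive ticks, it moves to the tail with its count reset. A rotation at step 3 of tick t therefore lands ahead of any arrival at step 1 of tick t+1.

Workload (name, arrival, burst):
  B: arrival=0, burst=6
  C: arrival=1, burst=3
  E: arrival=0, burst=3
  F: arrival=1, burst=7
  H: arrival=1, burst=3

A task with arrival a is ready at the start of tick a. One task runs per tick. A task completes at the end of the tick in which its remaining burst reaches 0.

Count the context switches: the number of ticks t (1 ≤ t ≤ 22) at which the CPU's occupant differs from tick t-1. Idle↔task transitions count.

context switches = 7

t=0: queue=[B,E] q_used=0 → run B
t=1: queue=[B,E,C,F,H] q_used=1 → run B
t=2: queue=[B,E,C,F,H] q_used=2 → run B
t=3: queue=[B,E,C,F,H] q_used=3 → run B
t=4: queue=[E,C,F,H,B] q_used=0 → run E
t=5: queue=[E,C,F,H,B] q_used=1 → run E
t=6: queue=[E,C,F,H,B] q_used=2 → run E
t=7: queue=[C,F,H,B] q_used=0 → run C
t=8: queue=[C,F,H,B] q_used=1 → run C
t=9: queue=[C,F,H,B] q_used=2 → run C
t=10: queue=[F,H,B] q_used=0 → run F
t=11: queue=[F,H,B] q_used=1 → run F
t=12: queue=[F,H,B] q_used=2 → run F
t=13: queue=[F,H,B] q_used=3 → run F
t=14: queue=[H,B,F] q_used=0 → run H
t=15: queue=[H,B,F] q_used=1 → run H
t=16: queue=[H,B,F] q_used=2 → run H
t=17: queue=[B,F] q_used=0 → run B
t=18: queue=[B,F] q_used=1 → run B
t=19: queue=[F] q_used=0 → run F
t=20: queue=[F] q_used=1 → run F
t=21: queue=[F] q_used=2 → run F
t=22: (idle)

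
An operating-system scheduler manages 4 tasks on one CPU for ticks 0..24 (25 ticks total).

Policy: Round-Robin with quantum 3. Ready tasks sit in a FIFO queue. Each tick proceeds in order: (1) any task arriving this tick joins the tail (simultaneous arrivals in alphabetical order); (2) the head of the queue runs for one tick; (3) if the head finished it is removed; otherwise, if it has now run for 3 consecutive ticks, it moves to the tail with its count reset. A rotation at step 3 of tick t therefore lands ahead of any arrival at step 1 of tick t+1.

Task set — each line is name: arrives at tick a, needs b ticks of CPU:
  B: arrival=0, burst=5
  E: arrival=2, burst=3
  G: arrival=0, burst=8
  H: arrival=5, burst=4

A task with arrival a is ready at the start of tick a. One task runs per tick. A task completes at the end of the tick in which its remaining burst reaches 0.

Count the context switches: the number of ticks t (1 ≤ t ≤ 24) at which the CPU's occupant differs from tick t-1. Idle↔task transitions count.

t=0: queue=[B,G] q_used=0 → run B
t=1: queue=[B,G] q_used=1 → run B
t=2: queue=[B,G,E] q_used=2 → run B
t=3: queue=[G,E,B] q_used=0 → run G
t=4: queue=[G,E,B] q_used=1 → run G
t=5: queue=[G,E,B,H] q_used=2 → run G
t=6: queue=[E,B,H,G] q_used=0 → run E
t=7: queue=[E,B,H,G] q_used=1 → run E
t=8: queue=[E,B,H,G] q_used=2 → run E
t=9: queue=[B,H,G] q_used=0 → run B
t=10: queue=[B,H,G] q_used=1 → run B
t=11: queue=[H,G] q_used=0 → run H
t=12: queue=[H,G] q_used=1 → run H
t=13: queue=[H,G] q_used=2 → run H
t=14: queue=[G,H] q_used=0 → run G
t=15: queue=[G,H] q_used=1 → run G
t=16: queue=[G,H] q_used=2 → run G
t=17: queue=[H,G] q_used=0 → run H
t=18: queue=[G] q_used=0 → run G
t=19: queue=[G] q_used=1 → run G
t=20: (idle)
t=21: (idle)
t=22: (idle)
t=23: (idle)
t=24: (idle)

context switches = 8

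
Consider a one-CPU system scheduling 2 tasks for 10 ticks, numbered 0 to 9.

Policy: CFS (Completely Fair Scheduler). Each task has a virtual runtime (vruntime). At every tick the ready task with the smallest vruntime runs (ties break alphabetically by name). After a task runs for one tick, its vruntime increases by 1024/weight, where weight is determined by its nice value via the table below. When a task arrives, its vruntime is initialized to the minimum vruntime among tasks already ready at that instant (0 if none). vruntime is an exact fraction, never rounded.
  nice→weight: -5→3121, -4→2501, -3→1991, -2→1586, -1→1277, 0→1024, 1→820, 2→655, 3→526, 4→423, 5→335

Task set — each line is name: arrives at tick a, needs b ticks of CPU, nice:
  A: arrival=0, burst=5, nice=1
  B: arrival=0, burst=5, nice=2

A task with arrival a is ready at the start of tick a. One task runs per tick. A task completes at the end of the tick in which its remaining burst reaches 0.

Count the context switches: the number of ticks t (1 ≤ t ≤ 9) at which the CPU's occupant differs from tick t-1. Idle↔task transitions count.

context switches = 9

t=0: vr[A=0 B=0] → run A
t=1: vr[A=256/205 B=0] → run B
t=2: vr[A=256/205 B=1024/655] → run A
t=3: vr[A=512/205 B=1024/655] → run B
t=4: vr[A=512/205 B=2048/655] → run A
t=5: vr[A=768/205 B=2048/655] → run B
t=6: vr[A=768/205 B=3072/655] → run A
t=7: vr[A=1024/205 B=3072/655] → run B
t=8: vr[A=1024/205 B=4096/655] → run A
t=9: vr[B=4096/655] → run B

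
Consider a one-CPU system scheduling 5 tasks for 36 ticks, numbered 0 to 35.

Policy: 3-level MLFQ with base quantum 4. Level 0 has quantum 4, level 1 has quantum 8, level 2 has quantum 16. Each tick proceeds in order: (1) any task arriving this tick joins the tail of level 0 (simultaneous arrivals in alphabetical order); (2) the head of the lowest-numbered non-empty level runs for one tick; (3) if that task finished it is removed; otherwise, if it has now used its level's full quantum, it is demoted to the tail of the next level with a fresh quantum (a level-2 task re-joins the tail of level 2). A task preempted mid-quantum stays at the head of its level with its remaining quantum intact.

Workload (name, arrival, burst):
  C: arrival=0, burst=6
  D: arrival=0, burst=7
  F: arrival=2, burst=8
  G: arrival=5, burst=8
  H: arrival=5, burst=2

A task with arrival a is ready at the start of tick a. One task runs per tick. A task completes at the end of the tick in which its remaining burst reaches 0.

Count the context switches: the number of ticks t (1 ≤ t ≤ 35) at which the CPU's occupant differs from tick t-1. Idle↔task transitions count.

context switches = 9

t=0: L0/L1/L2 = CD/-/- → run C
t=1: L0/L1/L2 = CD/-/- → run C
t=2: L0/L1/L2 = CDF/-/- → run C
t=3: L0/L1/L2 = CDF/-/- → run C
t=4: L0/L1/L2 = DF/C/- → run D
t=5: L0/L1/L2 = DFGH/C/- → run D
t=6: L0/L1/L2 = DFGH/C/- → run D
t=7: L0/L1/L2 = DFGH/C/- → run D
t=8: L0/L1/L2 = FGH/CD/- → run F
t=9: L0/L1/L2 = FGH/CD/- → run F
t=10: L0/L1/L2 = FGH/CD/- → run F
t=11: L0/L1/L2 = FGH/CD/- → run F
t=12: L0/L1/L2 = GH/CDF/- → run G
t=13: L0/L1/L2 = GH/CDF/- → run G
t=14: L0/L1/L2 = GH/CDF/- → run G
t=15: L0/L1/L2 = GH/CDF/- → run G
t=16: L0/L1/L2 = H/CDFG/- → run H
t=17: L0/L1/L2 = H/CDFG/- → run H
t=18: L0/L1/L2 = -/CDFG/- → run C
t=19: L0/L1/L2 = -/CDFG/- → run C
t=20: L0/L1/L2 = -/DFG/- → run D
t=21: L0/L1/L2 = -/DFG/- → run D
t=22: L0/L1/L2 = -/DFG/- → run D
t=23: L0/L1/L2 = -/FG/- → run F
t=24: L0/L1/L2 = -/FG/- → run F
t=25: L0/L1/L2 = -/FG/- → run F
t=26: L0/L1/L2 = -/FG/- → run F
t=27: L0/L1/L2 = -/G/- → run G
t=28: L0/L1/L2 = -/G/- → run G
t=29: L0/L1/L2 = -/G/- → run G
t=30: L0/L1/L2 = -/G/- → run G
t=31: (idle)
t=32: (idle)
t=33: (idle)
t=34: (idle)
t=35: (idle)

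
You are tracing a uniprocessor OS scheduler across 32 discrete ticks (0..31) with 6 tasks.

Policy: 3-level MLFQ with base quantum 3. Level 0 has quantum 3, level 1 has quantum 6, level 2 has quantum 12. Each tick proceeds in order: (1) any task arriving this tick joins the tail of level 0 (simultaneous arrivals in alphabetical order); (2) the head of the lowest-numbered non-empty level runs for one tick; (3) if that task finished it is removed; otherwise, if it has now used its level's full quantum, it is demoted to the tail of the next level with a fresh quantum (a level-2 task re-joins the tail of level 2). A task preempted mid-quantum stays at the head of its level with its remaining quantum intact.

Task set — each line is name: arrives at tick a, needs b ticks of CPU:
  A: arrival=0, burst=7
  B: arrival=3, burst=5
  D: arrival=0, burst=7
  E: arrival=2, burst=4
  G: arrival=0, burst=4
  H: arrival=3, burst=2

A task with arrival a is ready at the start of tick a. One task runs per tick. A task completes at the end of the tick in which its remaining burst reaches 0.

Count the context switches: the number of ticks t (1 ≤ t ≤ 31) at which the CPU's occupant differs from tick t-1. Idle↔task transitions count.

t=0: L0/L1/L2 = ADG/-/- → run A
t=1: L0/L1/L2 = ADG/-/- → run A
t=2: L0/L1/L2 = ADGE/-/- → run A
t=3: L0/L1/L2 = DGEBH/A/- → run D
t=4: L0/L1/L2 = DGEBH/A/- → run D
t=5: L0/L1/L2 = DGEBH/A/- → run D
t=6: L0/L1/L2 = GEBH/AD/- → run G
t=7: L0/L1/L2 = GEBH/AD/- → run G
t=8: L0/L1/L2 = GEBH/AD/- → run G
t=9: L0/L1/L2 = EBH/ADG/- → run E
t=10: L0/L1/L2 = EBH/ADG/- → run E
t=11: L0/L1/L2 = EBH/ADG/- → run E
t=12: L0/L1/L2 = BH/ADGE/- → run B
t=13: L0/L1/L2 = BH/ADGE/- → run B
t=14: L0/L1/L2 = BH/ADGE/- → run B
t=15: L0/L1/L2 = H/ADGEB/- → run H
t=16: L0/L1/L2 = H/ADGEB/- → run H
t=17: L0/L1/L2 = -/ADGEB/- → run A
t=18: L0/L1/L2 = -/ADGEB/- → run A
t=19: L0/L1/L2 = -/ADGEB/- → run A
t=20: L0/L1/L2 = -/ADGEB/- → run A
t=21: L0/L1/L2 = -/DGEB/- → run D
t=22: L0/L1/L2 = -/DGEB/- → run D
t=23: L0/L1/L2 = -/DGEB/- → run D
t=24: L0/L1/L2 = -/DGEB/- → run D
t=25: L0/L1/L2 = -/GEB/- → run G
t=26: L0/L1/L2 = -/EB/- → run E
t=27: L0/L1/L2 = -/B/- → run B
t=28: L0/L1/L2 = -/B/- → run B
t=29: (idle)
t=30: (idle)
t=31: (idle)

context switches = 11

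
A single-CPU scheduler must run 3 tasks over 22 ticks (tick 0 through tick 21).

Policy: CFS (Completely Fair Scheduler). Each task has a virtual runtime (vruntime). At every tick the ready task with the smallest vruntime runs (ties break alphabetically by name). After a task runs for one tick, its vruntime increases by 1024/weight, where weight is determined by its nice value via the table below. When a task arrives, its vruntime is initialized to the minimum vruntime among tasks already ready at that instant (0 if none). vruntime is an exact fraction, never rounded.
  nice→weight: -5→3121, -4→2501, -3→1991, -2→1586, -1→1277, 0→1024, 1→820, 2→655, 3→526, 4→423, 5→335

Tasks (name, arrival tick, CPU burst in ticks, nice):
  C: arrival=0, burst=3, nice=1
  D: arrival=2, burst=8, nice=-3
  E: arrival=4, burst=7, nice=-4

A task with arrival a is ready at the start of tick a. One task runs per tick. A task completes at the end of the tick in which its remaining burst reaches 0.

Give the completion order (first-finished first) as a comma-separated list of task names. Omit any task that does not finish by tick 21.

completion order = C, E, D

t=0: vr[C=0] → run C
t=1: vr[C=256/205] → run C
t=2: vr[C=512/205 D=512/205] → run C
t=3: vr[D=512/205] → run D
t=4: vr[D=1229312/408155 E=1229312/408155] → run D
t=5: vr[D=1439232/408155 E=1229312/408155] → run E
t=6: vr[D=1439232/408155 E=85181952/24897455] → run E
t=7: vr[D=1439232/408155 E=95375872/24897455] → run D
t=8: vr[D=1649152/408155 E=95375872/24897455] → run E
t=9: vr[D=1649152/408155 E=105569792/24897455] → run D
t=10: vr[D=1859072/408155 E=105569792/24897455] → run E
t=11: vr[D=1859072/408155 E=115763712/24897455] → run D
t=12: vr[D=2068992/408155 E=115763712/24897455] → run E
t=13: vr[D=2068992/408155 E=125957632/24897455] → run E
t=14: vr[D=2068992/408155 E=136151552/24897455] → run D
t=15: vr[D=2278912/408155 E=136151552/24897455] → run E
t=16: vr[D=2278912/408155] → run D
t=17: vr[D=2488832/408155] → run D
t=18: (idle)
t=19: (idle)
t=20: (idle)
t=21: (idle)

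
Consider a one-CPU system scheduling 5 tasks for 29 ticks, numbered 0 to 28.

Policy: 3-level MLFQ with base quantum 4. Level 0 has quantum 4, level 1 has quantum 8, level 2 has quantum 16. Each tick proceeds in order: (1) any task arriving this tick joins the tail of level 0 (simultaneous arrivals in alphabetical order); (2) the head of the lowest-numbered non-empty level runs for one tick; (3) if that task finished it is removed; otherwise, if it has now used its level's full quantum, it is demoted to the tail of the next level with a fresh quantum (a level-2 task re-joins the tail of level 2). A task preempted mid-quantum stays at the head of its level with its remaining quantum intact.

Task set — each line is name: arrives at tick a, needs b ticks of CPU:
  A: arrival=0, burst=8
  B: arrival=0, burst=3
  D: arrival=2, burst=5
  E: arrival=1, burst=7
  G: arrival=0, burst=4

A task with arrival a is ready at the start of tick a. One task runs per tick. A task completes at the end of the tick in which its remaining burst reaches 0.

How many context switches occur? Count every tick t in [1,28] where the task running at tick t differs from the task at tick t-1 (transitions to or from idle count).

context switches = 8

t=0: L0/L1/L2 = ABG/-/- → run A
t=1: L0/L1/L2 = ABGE/-/- → run A
t=2: L0/L1/L2 = ABGED/-/- → run A
t=3: L0/L1/L2 = ABGED/-/- → run A
t=4: L0/L1/L2 = BGED/A/- → run B
t=5: L0/L1/L2 = BGED/A/- → run B
t=6: L0/L1/L2 = BGED/A/- → run B
t=7: L0/L1/L2 = GED/A/- → run G
t=8: L0/L1/L2 = GED/A/- → run G
t=9: L0/L1/L2 = GED/A/- → run G
t=10: L0/L1/L2 = GED/A/- → run G
t=11: L0/L1/L2 = ED/A/- → run E
t=12: L0/L1/L2 = ED/A/- → run E
t=13: L0/L1/L2 = ED/A/- → run E
t=14: L0/L1/L2 = ED/A/- → run E
t=15: L0/L1/L2 = D/AE/- → run D
t=16: L0/L1/L2 = D/AE/- → run D
t=17: L0/L1/L2 = D/AE/- → run D
t=18: L0/L1/L2 = D/AE/- → run D
t=19: L0/L1/L2 = -/AED/- → run A
t=20: L0/L1/L2 = -/AED/- → run A
t=21: L0/L1/L2 = -/AED/- → run A
t=22: L0/L1/L2 = -/AED/- → run A
t=23: L0/L1/L2 = -/ED/- → run E
t=24: L0/L1/L2 = -/ED/- → run E
t=25: L0/L1/L2 = -/ED/- → run E
t=26: L0/L1/L2 = -/D/- → run D
t=27: (idle)
t=28: (idle)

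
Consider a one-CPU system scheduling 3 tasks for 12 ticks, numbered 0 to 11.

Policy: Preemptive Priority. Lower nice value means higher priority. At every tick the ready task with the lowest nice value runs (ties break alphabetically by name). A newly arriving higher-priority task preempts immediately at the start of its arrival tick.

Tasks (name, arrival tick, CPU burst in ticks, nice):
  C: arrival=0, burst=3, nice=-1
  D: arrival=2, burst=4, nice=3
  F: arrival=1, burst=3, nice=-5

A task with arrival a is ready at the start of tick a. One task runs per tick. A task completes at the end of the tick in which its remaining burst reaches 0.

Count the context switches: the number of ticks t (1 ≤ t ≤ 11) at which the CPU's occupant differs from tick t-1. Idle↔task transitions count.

context switches = 4

t=0: ready={C} → run C
t=1: ready={C,F} → run F
t=2: ready={C,D,F} → run F
t=3: ready={C,D,F} → run F
t=4: ready={C,D} → run C
t=5: ready={C,D} → run C
t=6: ready={D} → run D
t=7: ready={D} → run D
t=8: ready={D} → run D
t=9: ready={D} → run D
t=10: (idle)
t=11: (idle)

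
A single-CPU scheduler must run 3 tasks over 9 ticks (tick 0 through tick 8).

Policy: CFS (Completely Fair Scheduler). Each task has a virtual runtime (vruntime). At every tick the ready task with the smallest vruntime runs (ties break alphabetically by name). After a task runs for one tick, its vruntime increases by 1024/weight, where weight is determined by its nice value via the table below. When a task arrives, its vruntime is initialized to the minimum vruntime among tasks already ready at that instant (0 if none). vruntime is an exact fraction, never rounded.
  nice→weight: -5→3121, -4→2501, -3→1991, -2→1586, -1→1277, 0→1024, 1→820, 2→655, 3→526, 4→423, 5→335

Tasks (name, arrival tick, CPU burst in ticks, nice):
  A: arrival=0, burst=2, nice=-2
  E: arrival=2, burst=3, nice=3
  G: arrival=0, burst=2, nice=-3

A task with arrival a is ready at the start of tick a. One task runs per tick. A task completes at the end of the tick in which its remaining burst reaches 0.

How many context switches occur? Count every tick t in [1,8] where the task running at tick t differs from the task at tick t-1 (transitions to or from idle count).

context switches = 6

t=0: vr[A=0 G=0] → run A
t=1: vr[A=512/793 G=0] → run G
t=2: vr[A=512/793 E=1024/1991 G=1024/1991] → run E
t=3: vr[A=512/793 E=1288704/523633 G=1024/1991] → run G
t=4: vr[A=512/793 E=1288704/523633] → run A
t=5: vr[E=1288704/523633] → run E
t=6: vr[E=2308096/523633] → run E
t=7: (idle)
t=8: (idle)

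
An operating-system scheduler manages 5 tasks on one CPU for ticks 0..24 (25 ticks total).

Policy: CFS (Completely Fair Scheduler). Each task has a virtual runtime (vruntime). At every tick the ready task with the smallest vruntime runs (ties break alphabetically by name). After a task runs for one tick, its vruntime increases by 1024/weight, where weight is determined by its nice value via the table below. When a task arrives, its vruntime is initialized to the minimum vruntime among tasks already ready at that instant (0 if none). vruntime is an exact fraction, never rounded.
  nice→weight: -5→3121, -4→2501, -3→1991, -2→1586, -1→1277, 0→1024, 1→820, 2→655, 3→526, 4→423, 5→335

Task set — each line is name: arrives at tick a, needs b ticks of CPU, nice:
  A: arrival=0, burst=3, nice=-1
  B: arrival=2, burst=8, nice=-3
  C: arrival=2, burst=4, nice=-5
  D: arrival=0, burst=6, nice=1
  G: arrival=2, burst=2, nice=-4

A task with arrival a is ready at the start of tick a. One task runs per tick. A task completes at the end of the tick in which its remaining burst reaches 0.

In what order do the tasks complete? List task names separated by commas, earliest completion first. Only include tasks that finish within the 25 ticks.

t=0: vr[A=0 D=0] → run A
t=1: vr[A=1024/1277 D=0] → run D
t=2: vr[A=1024/1277 B=1024/1277 C=1024/1277 D=256/205 G=1024/1277] → run A
t=3: vr[A=2048/1277 B=1024/1277 C=1024/1277 D=256/205 G=1024/1277] → run B
t=4: vr[A=2048/1277 B=3346432/2542507 C=1024/1277 D=256/205 G=1024/1277] → run C
t=5: vr[A=2048/1277 B=3346432/2542507 C=4503552/3985517 D=256/205 G=1024/1277] → run G
t=6: vr[A=2048/1277 B=3346432/2542507 C=4503552/3985517 D=256/205 G=3868672/3193777] → run C
t=7: vr[A=2048/1277 B=3346432/2542507 C=5811200/3985517 D=256/205 G=3868672/3193777] → run G
t=8: vr[A=2048/1277 B=3346432/2542507 C=5811200/3985517 D=256/205] → run D
t=9: vr[A=2048/1277 B=3346432/2542507 C=5811200/3985517 D=512/205] → run B
t=10: vr[A=2048/1277 B=4654080/2542507 C=5811200/3985517 D=512/205] → run C
t=11: vr[A=2048/1277 B=4654080/2542507 C=7118848/3985517 D=512/205] → run A
t=12: vr[B=4654080/2542507 C=7118848/3985517 D=512/205] → run C
t=13: vr[B=4654080/2542507 D=512/205] → run B
t=14: vr[B=5961728/2542507 D=512/205] → run B
t=15: vr[B=7269376/2542507 D=512/205] → run D
t=16: vr[B=7269376/2542507 D=768/205] → run B
t=17: vr[B=8577024/2542507 D=768/205] → run B
t=18: vr[B=9884672/2542507 D=768/205] → run D
t=19: vr[B=9884672/2542507 D=1024/205] → run B
t=20: vr[B=11192320/2542507 D=1024/205] → run B
t=21: vr[D=1024/205] → run D
t=22: vr[D=256/41] → run D
t=23: (idle)
t=24: (idle)

completion order = G, A, C, B, D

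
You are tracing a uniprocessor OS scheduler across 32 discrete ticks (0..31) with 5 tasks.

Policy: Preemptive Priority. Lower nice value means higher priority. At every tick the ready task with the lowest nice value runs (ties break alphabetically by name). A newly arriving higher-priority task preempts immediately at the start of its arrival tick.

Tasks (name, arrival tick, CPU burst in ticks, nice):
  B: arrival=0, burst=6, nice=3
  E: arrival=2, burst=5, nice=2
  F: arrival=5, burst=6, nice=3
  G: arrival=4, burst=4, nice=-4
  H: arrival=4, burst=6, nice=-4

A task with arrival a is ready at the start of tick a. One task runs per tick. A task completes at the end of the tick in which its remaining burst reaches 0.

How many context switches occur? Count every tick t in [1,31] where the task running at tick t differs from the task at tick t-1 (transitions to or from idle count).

t=0: ready={B} → run B
t=1: ready={B} → run B
t=2: ready={B,E} → run E
t=3: ready={B,E} → run E
t=4: ready={B,E,G,H} → run G
t=5: ready={B,E,F,G,H} → run G
t=6: ready={B,E,F,G,H} → run G
t=7: ready={B,E,F,G,H} → run G
t=8: ready={B,E,F,H} → run H
t=9: ready={B,E,F,H} → run H
t=10: ready={B,E,F,H} → run H
t=11: ready={B,E,F,H} → run H
t=12: ready={B,E,F,H} → run H
t=13: ready={B,E,F,H} → run H
t=14: ready={B,E,F} → run E
t=15: ready={B,E,F} → run E
t=16: ready={B,E,F} → run E
t=17: ready={B,F} → run B
t=18: ready={B,F} → run B
t=19: ready={B,F} → run B
t=20: ready={B,F} → run B
t=21: ready={F} → run F
t=22: ready={F} → run F
t=23: ready={F} → run F
t=24: ready={F} → run F
t=25: ready={F} → run F
t=26: ready={F} → run F
t=27: (idle)
t=28: (idle)
t=29: (idle)
t=30: (idle)
t=31: (idle)

context switches = 7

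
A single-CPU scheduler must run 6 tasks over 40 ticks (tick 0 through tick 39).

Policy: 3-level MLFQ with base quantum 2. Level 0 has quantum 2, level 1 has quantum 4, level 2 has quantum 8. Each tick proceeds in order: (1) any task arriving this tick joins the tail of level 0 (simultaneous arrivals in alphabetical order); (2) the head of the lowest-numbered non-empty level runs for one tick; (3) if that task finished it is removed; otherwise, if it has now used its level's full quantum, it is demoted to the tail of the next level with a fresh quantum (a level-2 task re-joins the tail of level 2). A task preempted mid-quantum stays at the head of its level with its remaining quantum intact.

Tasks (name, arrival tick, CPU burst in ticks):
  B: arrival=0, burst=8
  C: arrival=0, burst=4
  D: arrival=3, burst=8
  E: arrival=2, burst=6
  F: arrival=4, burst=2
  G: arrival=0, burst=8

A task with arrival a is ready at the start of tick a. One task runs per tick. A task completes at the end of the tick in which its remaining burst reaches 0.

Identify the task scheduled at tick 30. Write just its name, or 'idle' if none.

running at tick 30 = B

t=0: L0/L1/L2 = BCG/-/- → run B
t=1: L0/L1/L2 = BCG/-/- → run B
t=2: L0/L1/L2 = CGE/B/- → run C
t=3: L0/L1/L2 = CGED/B/- → run C
t=4: L0/L1/L2 = GEDF/BC/- → run G
t=5: L0/L1/L2 = GEDF/BC/- → run G
t=6: L0/L1/L2 = EDF/BCG/- → run E
t=7: L0/L1/L2 = EDF/BCG/- → run E
t=8: L0/L1/L2 = DF/BCGE/- → run D
t=9: L0/L1/L2 = DF/BCGE/- → run D
t=10: L0/L1/L2 = F/BCGED/- → run F
t=11: L0/L1/L2 = F/BCGED/- → run F
t=12: L0/L1/L2 = -/BCGED/- → run B
t=13: L0/L1/L2 = -/BCGED/- → run B
t=14: L0/L1/L2 = -/BCGED/- → run B
t=15: L0/L1/L2 = -/BCGED/- → run B
t=16: L0/L1/L2 = -/CGED/B → run C
t=17: L0/L1/L2 = -/CGED/B → run C
t=18: L0/L1/L2 = -/GED/B → run G
t=19: L0/L1/L2 = -/GED/B → run G
t=20: L0/L1/L2 = -/GED/B → run G
t=21: L0/L1/L2 = -/GED/B → run G
t=22: L0/L1/L2 = -/ED/BG → run E
t=23: L0/L1/L2 = -/ED/BG → run E
t=24: L0/L1/L2 = -/ED/BG → run E
t=25: L0/L1/L2 = -/ED/BG → run E
t=26: L0/L1/L2 = -/D/BG → run D
t=27: L0/L1/L2 = -/D/BG → run D
t=28: L0/L1/L2 = -/D/BG → run D
t=29: L0/L1/L2 = -/D/BG → run D
t=30: L0/L1/L2 = -/-/BGD → run B
t=31: L0/L1/L2 = -/-/BGD → run B
t=32: L0/L1/L2 = -/-/GD → run G
t=33: L0/L1/L2 = -/-/GD → run G
t=34: L0/L1/L2 = -/-/D → run D
t=35: L0/L1/L2 = -/-/D → run D
t=36: (idle)
t=37: (idle)
t=38: (idle)
t=39: (idle)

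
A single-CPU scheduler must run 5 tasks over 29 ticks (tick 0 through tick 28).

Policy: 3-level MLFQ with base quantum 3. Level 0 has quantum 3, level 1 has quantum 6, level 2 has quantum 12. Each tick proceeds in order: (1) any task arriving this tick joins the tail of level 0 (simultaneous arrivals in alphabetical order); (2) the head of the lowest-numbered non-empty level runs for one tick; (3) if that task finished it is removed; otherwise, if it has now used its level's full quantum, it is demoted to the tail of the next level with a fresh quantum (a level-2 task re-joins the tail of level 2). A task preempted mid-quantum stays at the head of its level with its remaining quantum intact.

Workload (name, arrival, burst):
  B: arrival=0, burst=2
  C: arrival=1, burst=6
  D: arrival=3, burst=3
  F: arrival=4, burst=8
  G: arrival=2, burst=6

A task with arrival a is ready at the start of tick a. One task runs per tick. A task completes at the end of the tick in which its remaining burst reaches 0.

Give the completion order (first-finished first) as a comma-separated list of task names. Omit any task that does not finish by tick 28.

t=0: L0/L1/L2 = B/-/- → run B
t=1: L0/L1/L2 = BC/-/- → run B
t=2: L0/L1/L2 = CG/-/- → run C
t=3: L0/L1/L2 = CGD/-/- → run C
t=4: L0/L1/L2 = CGDF/-/- → run C
t=5: L0/L1/L2 = GDF/C/- → run G
t=6: L0/L1/L2 = GDF/C/- → run G
t=7: L0/L1/L2 = GDF/C/- → run G
t=8: L0/L1/L2 = DF/CG/- → run D
t=9: L0/L1/L2 = DF/CG/- → run D
t=10: L0/L1/L2 = DF/CG/- → run D
t=11: L0/L1/L2 = F/CG/- → run F
t=12: L0/L1/L2 = F/CG/- → run F
t=13: L0/L1/L2 = F/CG/- → run F
t=14: L0/L1/L2 = -/CGF/- → run C
t=15: L0/L1/L2 = -/CGF/- → run C
t=16: L0/L1/L2 = -/CGF/- → run C
t=17: L0/L1/L2 = -/GF/- → run G
t=18: L0/L1/L2 = -/GF/- → run G
t=19: L0/L1/L2 = -/GF/- → run G
t=20: L0/L1/L2 = -/F/- → run F
t=21: L0/L1/L2 = -/F/- → run F
t=22: L0/L1/L2 = -/F/- → run F
t=23: L0/L1/L2 = -/F/- → run F
t=24: L0/L1/L2 = -/F/- → run F
t=25: (idle)
t=26: (idle)
t=27: (idle)
t=28: (idle)

completion order = B, D, C, G, F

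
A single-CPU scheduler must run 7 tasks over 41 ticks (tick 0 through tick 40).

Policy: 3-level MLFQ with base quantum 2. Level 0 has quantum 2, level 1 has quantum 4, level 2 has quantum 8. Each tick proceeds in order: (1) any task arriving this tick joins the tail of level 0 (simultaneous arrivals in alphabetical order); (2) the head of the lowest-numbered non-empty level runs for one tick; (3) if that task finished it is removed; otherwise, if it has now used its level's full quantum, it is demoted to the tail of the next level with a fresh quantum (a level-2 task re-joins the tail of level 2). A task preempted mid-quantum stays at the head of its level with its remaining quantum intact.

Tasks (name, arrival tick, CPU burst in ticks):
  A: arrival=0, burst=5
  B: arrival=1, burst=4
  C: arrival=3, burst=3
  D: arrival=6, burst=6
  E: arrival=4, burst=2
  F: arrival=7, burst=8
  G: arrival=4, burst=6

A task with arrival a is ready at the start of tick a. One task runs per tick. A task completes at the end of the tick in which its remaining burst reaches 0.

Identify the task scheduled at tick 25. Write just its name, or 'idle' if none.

running at tick 25 = D

t=0: L0/L1/L2 = A/-/- → run A
t=1: L0/L1/L2 = AB/-/- → run A
t=2: L0/L1/L2 = B/A/- → run B
t=3: L0/L1/L2 = BC/A/- → run B
t=4: L0/L1/L2 = CEG/AB/- → run C
t=5: L0/L1/L2 = CEG/AB/- → run C
t=6: L0/L1/L2 = EGD/ABC/- → run E
t=7: L0/L1/L2 = EGDF/ABC/- → run E
t=8: L0/L1/L2 = GDF/ABC/- → run G
t=9: L0/L1/L2 = GDF/ABC/- → run G
t=10: L0/L1/L2 = DF/ABCG/- → run D
t=11: L0/L1/L2 = DF/ABCG/- → run D
t=12: L0/L1/L2 = F/ABCGD/- → run F
t=13: L0/L1/L2 = F/ABCGD/- → run F
t=14: L0/L1/L2 = -/ABCGDF/- → run A
t=15: L0/L1/L2 = -/ABCGDF/- → run A
t=16: L0/L1/L2 = -/ABCGDF/- → run A
t=17: L0/L1/L2 = -/BCGDF/- → run B
t=18: L0/L1/L2 = -/BCGDF/- → run B
t=19: L0/L1/L2 = -/CGDF/- → run C
t=20: L0/L1/L2 = -/GDF/- → run G
t=21: L0/L1/L2 = -/GDF/- → run G
t=22: L0/L1/L2 = -/GDF/- → run G
t=23: L0/L1/L2 = -/GDF/- → run G
t=24: L0/L1/L2 = -/DF/- → run D
t=25: L0/L1/L2 = -/DF/- → run D
t=26: L0/L1/L2 = -/DF/- → run D
t=27: L0/L1/L2 = -/DF/- → run D
t=28: L0/L1/L2 = -/F/- → run F
t=29: L0/L1/L2 = -/F/- → run F
t=30: L0/L1/L2 = -/F/- → run F
t=31: L0/L1/L2 = -/F/- → run F
t=32: L0/L1/L2 = -/-/F → run F
t=33: L0/L1/L2 = -/-/F → run F
t=34: (idle)
t=35: (idle)
t=36: (idle)
t=37: (idle)
t=38: (idle)
t=39: (idle)
t=40: (idle)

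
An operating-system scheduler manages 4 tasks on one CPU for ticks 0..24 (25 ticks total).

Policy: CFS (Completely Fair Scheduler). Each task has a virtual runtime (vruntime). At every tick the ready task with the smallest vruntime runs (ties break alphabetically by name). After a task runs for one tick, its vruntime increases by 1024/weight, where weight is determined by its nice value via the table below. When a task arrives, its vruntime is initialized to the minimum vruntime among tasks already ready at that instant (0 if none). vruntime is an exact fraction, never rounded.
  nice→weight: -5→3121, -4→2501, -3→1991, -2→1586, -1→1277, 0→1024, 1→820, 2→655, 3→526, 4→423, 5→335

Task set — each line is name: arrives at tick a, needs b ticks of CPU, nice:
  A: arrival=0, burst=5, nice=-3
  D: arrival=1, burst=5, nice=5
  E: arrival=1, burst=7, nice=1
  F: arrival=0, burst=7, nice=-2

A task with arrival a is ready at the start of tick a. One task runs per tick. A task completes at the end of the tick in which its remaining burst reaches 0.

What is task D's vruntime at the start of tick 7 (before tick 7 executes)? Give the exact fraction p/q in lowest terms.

t=0: vr[A=0 F=0] → run A
t=1: vr[A=1024/1991 D=0 E=0 F=0] → run D
t=2: vr[A=1024/1991 D=1024/335 E=0 F=0] → run E
t=3: vr[A=1024/1991 D=1024/335 E=256/205 F=0] → run F
t=4: vr[A=1024/1991 D=1024/335 E=256/205 F=512/793] → run A
t=5: vr[A=2048/1991 D=1024/335 E=256/205 F=512/793] → run F
t=6: vr[A=2048/1991 D=1024/335 E=256/205 F=1024/793] → run A
t=7: vr[A=3072/1991 D=1024/335 E=256/205 F=1024/793] → run E
t=8: vr[A=3072/1991 D=1024/335 E=512/205 F=1024/793] → run F
t=9: vr[A=3072/1991 D=1024/335 E=512/205 F=1536/793] → run A
t=10: vr[A=4096/1991 D=1024/335 E=512/205 F=1536/793] → run F
t=11: vr[A=4096/1991 D=1024/335 E=512/205 F=2048/793] → run A
t=12: vr[D=1024/335 E=512/205 F=2048/793] → run E
t=13: vr[D=1024/335 E=768/205 F=2048/793] → run F
t=14: vr[D=1024/335 E=768/205 F=2560/793] → run D
t=15: vr[D=2048/335 E=768/205 F=2560/793] → run F
t=16: vr[D=2048/335 E=768/205 F=3072/793] → run E
t=17: vr[D=2048/335 E=1024/205 F=3072/793] → run F
t=18: vr[D=2048/335 E=1024/205] → run E
t=19: vr[D=2048/335 E=256/41] → run D
t=20: vr[D=3072/335 E=256/41] → run E
t=21: vr[D=3072/335 E=1536/205] → run E
t=22: vr[D=3072/335] → run D
t=23: vr[D=4096/335] → run D
t=24: (idle)

vruntime(D, start of tick 7) = 1024/335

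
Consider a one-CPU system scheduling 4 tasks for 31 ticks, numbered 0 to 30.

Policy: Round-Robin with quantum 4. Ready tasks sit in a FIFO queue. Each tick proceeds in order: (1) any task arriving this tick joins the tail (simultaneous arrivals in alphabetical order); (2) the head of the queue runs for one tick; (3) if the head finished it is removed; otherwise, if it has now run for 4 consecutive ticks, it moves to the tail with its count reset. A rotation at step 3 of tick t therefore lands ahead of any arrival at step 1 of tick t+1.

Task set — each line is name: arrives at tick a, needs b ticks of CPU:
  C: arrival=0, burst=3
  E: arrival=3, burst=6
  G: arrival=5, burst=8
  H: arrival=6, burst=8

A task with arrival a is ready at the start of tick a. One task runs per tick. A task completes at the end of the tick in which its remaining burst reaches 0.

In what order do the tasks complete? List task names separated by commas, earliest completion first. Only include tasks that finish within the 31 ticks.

completion order = C, E, G, H

t=0: queue=[C] q_used=0 → run C
t=1: queue=[C] q_used=1 → run C
t=2: queue=[C] q_used=2 → run C
t=3: queue=[E] q_used=0 → run E
t=4: queue=[E] q_used=1 → run E
t=5: queue=[E,G] q_used=2 → run E
t=6: queue=[E,G,H] q_used=3 → run E
t=7: queue=[G,H,E] q_used=0 → run G
t=8: queue=[G,H,E] q_used=1 → run G
t=9: queue=[G,H,E] q_used=2 → run G
t=10: queue=[G,H,E] q_used=3 → run G
t=11: queue=[H,E,G] q_used=0 → run H
t=12: queue=[H,E,G] q_used=1 → run H
t=13: queue=[H,E,G] q_used=2 → run H
t=14: queue=[H,E,G] q_used=3 → run H
t=15: queue=[E,G,H] q_used=0 → run E
t=16: queue=[E,G,H] q_used=1 → run E
t=17: queue=[G,H] q_used=0 → run G
t=18: queue=[G,H] q_used=1 → run G
t=19: queue=[G,H] q_used=2 → run G
t=20: queue=[G,H] q_used=3 → run G
t=21: queue=[H] q_used=0 → run H
t=22: queue=[H] q_used=1 → run H
t=23: queue=[H] q_used=2 → run H
t=24: queue=[H] q_used=3 → run H
t=25: (idle)
t=26: (idle)
t=27: (idle)
t=28: (idle)
t=29: (idle)
t=30: (idle)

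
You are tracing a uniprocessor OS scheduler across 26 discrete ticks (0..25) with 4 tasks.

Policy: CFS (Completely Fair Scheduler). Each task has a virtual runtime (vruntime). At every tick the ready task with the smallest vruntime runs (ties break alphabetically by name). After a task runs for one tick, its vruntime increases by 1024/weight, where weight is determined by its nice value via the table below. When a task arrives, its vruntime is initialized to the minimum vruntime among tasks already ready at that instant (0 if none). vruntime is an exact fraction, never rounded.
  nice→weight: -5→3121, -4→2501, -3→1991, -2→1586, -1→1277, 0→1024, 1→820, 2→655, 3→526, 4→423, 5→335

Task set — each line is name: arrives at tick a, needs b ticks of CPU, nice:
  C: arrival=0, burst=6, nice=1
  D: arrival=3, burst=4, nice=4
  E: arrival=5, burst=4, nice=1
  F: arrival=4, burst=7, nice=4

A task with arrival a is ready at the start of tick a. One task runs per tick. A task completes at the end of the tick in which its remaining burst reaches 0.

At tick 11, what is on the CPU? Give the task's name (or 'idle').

running at tick 11 = C

t=0: vr[C=0] → run C
t=1: vr[C=256/205] → run C
t=2: vr[C=512/205] → run C
t=3: vr[C=768/205 D=768/205] → run C
t=4: vr[C=1024/205 D=768/205 F=768/205] → run D
t=5: vr[C=1024/205 D=534784/86715 E=768/205 F=768/205] → run E
t=6: vr[C=1024/205 D=534784/86715 E=1024/205 F=768/205] → run F
t=7: vr[C=1024/205 D=534784/86715 E=1024/205 F=534784/86715] → run C
t=8: vr[C=256/41 D=534784/86715 E=1024/205 F=534784/86715] → run E
t=9: vr[C=256/41 D=534784/86715 E=256/41 F=534784/86715] → run D
t=10: vr[C=256/41 D=744704/86715 E=256/41 F=534784/86715] → run F
t=11: vr[C=256/41 D=744704/86715 E=256/41 F=744704/86715] → run C
t=12: vr[D=744704/86715 E=256/41 F=744704/86715] → run E
t=13: vr[D=744704/86715 E=1536/205 F=744704/86715] → run E
t=14: vr[D=744704/86715 F=744704/86715] → run D
t=15: vr[D=318208/28905 F=744704/86715] → run F
t=16: vr[D=318208/28905 F=318208/28905] → run D
t=17: vr[F=318208/28905] → run F
t=18: vr[F=1164544/86715] → run F
t=19: vr[F=1374464/86715] → run F
t=20: vr[F=528128/28905] → run F
t=21: (idle)
t=22: (idle)
t=23: (idle)
t=24: (idle)
t=25: (idle)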